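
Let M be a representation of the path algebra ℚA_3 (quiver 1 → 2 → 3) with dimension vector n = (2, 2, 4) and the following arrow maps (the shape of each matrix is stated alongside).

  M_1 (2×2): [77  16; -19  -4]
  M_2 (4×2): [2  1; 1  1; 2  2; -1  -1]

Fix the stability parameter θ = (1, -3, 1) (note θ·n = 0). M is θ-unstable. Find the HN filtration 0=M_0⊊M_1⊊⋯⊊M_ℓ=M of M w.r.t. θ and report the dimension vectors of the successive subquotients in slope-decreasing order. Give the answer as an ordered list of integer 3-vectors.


Interval decomposition of M: I[1,3]^2, I[3,3]^2.
HN type (ℓ=2): μ^(1)=1; μ^(2)=-1

((0, 0, 4); (2, 2, 0))


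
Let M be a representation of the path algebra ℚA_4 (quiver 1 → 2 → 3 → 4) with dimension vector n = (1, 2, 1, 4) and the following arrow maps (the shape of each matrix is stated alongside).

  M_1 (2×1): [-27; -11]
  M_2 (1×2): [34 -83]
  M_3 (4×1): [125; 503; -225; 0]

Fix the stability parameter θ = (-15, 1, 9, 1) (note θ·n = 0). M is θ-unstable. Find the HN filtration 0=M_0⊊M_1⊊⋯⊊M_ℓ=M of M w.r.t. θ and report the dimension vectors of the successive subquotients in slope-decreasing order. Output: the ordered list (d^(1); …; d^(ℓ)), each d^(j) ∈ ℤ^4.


Barcode: M ≅ I[1,4], I[2,2], I[4,4]^3. HN layers by μ_θ (3 steps, strictly decreasing):
  μ^(1)=5; μ^(2)=1; μ^(3)=-15

((0, 0, 1, 1); (0, 2, 0, 3); (1, 0, 0, 0))


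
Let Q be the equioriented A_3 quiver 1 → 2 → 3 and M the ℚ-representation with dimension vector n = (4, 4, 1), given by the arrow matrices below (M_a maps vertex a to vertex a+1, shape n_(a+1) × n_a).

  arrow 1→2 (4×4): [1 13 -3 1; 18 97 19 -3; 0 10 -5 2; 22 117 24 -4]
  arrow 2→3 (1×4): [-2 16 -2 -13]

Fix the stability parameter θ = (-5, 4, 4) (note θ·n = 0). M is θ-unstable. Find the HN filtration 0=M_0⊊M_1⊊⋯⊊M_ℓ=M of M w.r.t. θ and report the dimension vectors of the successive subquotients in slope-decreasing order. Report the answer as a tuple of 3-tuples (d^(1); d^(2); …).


Via rank(M_{q-1}∘⋯∘M_p): M ≅ I[1,2]^3, I[1,3].
μ_θ-semistable layers: μ^(1)=4; μ^(2)=-5

((0, 4, 1); (4, 0, 0))


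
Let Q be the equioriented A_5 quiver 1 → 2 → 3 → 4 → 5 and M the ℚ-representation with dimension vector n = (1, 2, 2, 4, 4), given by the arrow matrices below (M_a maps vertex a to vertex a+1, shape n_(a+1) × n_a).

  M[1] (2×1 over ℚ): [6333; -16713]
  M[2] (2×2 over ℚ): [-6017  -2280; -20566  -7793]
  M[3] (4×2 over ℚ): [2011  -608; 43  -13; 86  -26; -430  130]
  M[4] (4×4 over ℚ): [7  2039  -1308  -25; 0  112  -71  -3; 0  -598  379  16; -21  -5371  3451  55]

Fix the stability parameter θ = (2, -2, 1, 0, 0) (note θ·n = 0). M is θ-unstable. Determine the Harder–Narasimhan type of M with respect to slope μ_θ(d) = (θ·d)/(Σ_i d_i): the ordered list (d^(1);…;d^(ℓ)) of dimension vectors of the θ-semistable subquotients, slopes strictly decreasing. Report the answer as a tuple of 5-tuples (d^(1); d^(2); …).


Via rank(M_{q-1}∘⋯∘M_p): M ≅ I[1,5], I[2,4], I[4,5]^2, I[5,5].
μ_θ-semistable layers: μ^(1)=1/2; μ^(2)=1/3; μ^(3)=0; μ^(4)=-2

((0, 0, 1, 1, 0); (0, 0, 1, 1, 1); (1, 1, 0, 2, 3); (0, 1, 0, 0, 0))


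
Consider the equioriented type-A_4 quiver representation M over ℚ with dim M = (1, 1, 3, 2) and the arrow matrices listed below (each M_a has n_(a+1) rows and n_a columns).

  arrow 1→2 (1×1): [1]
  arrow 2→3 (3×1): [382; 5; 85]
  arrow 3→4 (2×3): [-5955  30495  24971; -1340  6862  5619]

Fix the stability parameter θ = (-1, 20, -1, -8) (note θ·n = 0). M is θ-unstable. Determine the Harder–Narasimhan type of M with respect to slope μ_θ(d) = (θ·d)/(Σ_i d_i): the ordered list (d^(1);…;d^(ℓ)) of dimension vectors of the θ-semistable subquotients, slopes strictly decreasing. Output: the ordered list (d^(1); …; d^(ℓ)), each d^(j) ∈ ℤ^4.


Interval decomposition of M: I[1,4], I[3,3], I[3,4].
HN type (ℓ=3): μ^(1)=11/3; μ^(2)=-1; μ^(3)=-9/2

((0, 1, 1, 1); (1, 0, 1, 0); (0, 0, 1, 1))


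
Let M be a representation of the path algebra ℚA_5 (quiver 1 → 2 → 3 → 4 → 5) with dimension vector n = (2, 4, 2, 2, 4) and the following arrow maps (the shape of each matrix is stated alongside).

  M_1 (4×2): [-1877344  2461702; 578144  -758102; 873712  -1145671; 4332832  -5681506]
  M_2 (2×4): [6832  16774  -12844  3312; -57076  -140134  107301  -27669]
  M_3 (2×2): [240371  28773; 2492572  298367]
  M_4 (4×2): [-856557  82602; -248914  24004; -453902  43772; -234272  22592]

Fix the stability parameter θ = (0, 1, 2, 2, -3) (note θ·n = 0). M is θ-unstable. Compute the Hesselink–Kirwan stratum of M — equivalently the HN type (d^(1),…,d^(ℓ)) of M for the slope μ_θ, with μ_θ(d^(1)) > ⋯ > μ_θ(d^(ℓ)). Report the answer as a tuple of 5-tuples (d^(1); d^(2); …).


Via rank(M_{q-1}∘⋯∘M_p): M ≅ I[1,1], I[1,5], I[2,2]^2, I[2,4], I[5,5]^3.
μ_θ-semistable layers: μ^(1)=2; μ^(2)=1; μ^(3)=1/2; μ^(4)=0; μ^(5)=-3

((0, 0, 1, 1, 0); (0, 3, 0, 0, 0); (0, 1, 1, 1, 1); (2, 0, 0, 0, 0); (0, 0, 0, 0, 3))


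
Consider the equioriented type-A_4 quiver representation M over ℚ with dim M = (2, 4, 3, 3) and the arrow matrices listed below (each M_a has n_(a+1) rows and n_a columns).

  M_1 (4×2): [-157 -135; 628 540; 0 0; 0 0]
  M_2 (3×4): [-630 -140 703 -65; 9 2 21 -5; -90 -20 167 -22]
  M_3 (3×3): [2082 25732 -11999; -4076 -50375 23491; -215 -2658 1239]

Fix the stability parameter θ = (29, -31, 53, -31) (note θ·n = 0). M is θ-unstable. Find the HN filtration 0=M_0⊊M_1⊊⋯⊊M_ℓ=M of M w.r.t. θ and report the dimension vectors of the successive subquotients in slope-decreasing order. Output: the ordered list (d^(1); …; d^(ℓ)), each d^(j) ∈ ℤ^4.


Interval decomposition of M: I[1,1], I[1,4], I[2,2], I[2,4]^2.
HN type (ℓ=4): μ^(1)=29; μ^(2)=11; μ^(3)=-1; μ^(4)=-31

((1, 0, 0, 0); (0, 0, 3, 3); (1, 1, 0, 0); (0, 3, 0, 0))


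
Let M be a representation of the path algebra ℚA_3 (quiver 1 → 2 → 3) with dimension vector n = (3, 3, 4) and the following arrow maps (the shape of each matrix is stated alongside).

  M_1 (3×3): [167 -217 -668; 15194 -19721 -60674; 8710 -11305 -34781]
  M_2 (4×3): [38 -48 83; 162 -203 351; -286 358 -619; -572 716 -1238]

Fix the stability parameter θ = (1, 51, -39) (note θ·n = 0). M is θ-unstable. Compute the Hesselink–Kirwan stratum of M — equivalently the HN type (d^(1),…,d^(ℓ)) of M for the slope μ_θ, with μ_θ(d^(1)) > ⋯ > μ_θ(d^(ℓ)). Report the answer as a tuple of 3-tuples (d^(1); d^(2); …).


Via rank(M_{q-1}∘⋯∘M_p): M ≅ I[1,2], I[1,3]^2, I[3,3]^2.
μ_θ-semistable layers: μ^(1)=51; μ^(2)=6; μ^(3)=1; μ^(4)=-39

((0, 1, 0); (0, 2, 2); (3, 0, 0); (0, 0, 2))


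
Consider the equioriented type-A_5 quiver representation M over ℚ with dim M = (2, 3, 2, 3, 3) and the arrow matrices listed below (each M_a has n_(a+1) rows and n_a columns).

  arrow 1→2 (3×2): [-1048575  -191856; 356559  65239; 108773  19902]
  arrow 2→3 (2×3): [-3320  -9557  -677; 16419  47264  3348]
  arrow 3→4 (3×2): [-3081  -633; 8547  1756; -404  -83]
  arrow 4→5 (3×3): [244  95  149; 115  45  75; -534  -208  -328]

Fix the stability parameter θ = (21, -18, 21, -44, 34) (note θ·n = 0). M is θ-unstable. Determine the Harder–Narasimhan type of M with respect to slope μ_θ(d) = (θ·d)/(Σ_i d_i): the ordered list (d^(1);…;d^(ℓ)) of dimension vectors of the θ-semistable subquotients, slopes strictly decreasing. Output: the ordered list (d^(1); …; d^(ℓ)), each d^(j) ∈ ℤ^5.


Interval decomposition of M: I[1,4], I[1,5], I[2,2], I[4,5], I[5,5].
HN type (ℓ=4): μ^(1)=34; μ^(2)=-5; μ^(3)=-18; μ^(4)=-44

((0, 0, 0, 0, 3); (2, 2, 2, 2, 0); (0, 1, 0, 0, 0); (0, 0, 0, 1, 0))


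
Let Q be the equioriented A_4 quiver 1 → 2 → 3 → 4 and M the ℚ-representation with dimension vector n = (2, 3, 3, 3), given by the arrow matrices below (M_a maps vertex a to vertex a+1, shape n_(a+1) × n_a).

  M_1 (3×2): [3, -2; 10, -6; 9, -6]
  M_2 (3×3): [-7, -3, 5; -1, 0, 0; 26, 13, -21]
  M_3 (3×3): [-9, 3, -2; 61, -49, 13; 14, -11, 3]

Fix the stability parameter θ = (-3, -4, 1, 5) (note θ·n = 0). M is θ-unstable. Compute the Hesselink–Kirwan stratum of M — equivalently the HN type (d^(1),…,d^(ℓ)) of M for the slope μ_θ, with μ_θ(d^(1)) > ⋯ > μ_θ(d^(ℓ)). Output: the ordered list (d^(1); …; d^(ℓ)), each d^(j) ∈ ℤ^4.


Via rank(M_{q-1}∘⋯∘M_p): M ≅ I[1,4]^2, I[2,4].
μ_θ-semistable layers: μ^(1)=5; μ^(2)=1; μ^(3)=-7/2; μ^(4)=-4

((0, 0, 0, 3); (0, 0, 3, 0); (2, 2, 0, 0); (0, 1, 0, 0))


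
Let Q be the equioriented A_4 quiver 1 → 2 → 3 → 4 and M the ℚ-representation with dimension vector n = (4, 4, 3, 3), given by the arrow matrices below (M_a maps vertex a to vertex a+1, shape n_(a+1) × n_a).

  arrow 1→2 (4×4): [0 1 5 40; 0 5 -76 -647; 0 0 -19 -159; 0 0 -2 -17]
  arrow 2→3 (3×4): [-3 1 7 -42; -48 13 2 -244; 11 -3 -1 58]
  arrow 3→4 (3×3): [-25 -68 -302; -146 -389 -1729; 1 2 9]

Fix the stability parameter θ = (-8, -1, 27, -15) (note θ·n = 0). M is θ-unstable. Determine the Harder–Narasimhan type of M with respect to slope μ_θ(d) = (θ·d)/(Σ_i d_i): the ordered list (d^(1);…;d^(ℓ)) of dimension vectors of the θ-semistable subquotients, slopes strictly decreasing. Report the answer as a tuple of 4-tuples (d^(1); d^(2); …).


Barcode: M ≅ I[1,1], I[1,4]^3, I[2,2]. HN layers by μ_θ (3 steps, strictly decreasing):
  μ^(1)=6; μ^(2)=-1; μ^(3)=-8

((0, 0, 3, 3); (0, 4, 0, 0); (4, 0, 0, 0))


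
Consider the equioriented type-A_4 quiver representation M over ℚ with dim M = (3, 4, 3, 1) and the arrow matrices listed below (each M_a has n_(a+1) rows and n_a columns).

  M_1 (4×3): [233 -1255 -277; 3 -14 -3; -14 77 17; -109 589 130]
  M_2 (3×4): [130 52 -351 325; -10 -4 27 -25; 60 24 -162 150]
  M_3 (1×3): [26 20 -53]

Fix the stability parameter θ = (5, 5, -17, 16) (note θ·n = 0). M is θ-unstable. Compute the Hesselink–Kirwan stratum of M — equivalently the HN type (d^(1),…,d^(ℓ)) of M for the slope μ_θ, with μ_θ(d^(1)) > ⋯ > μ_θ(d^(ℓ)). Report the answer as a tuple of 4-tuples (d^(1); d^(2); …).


Via rank(M_{q-1}∘⋯∘M_p): M ≅ I[1,2]^2, I[1,3], I[2,2], I[3,3], I[3,4].
μ_θ-semistable layers: μ^(1)=16; μ^(2)=5; μ^(3)=-7/3; μ^(4)=-17

((0, 0, 0, 1); (2, 3, 0, 0); (1, 1, 1, 0); (0, 0, 2, 0))


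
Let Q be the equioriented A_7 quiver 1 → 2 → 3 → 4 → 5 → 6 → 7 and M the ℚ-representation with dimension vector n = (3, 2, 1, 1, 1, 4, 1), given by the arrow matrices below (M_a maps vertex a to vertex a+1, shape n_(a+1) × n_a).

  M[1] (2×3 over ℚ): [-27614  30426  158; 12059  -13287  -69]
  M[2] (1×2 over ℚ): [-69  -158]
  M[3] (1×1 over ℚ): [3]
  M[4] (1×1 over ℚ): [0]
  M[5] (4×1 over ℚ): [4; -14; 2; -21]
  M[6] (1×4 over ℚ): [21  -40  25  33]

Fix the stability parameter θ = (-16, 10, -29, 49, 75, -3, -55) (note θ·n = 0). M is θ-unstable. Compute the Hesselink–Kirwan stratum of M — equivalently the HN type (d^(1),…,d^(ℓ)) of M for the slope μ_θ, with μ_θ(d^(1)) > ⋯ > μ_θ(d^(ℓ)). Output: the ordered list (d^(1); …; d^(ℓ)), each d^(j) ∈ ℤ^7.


Via rank(M_{q-1}∘⋯∘M_p): M ≅ I[1,1], I[1,2], I[1,4], I[5,7], I[6,6]^3.
μ_θ-semistable layers: μ^(1)=49; μ^(2)=10; μ^(3)=17/3; μ^(4)=-3; μ^(5)=-19/2; μ^(6)=-16

((0, 0, 0, 1, 0, 0, 0); (0, 1, 0, 0, 0, 0, 0); (0, 0, 0, 0, 1, 1, 1); (0, 0, 0, 0, 0, 3, 0); (0, 1, 1, 0, 0, 0, 0); (3, 0, 0, 0, 0, 0, 0))


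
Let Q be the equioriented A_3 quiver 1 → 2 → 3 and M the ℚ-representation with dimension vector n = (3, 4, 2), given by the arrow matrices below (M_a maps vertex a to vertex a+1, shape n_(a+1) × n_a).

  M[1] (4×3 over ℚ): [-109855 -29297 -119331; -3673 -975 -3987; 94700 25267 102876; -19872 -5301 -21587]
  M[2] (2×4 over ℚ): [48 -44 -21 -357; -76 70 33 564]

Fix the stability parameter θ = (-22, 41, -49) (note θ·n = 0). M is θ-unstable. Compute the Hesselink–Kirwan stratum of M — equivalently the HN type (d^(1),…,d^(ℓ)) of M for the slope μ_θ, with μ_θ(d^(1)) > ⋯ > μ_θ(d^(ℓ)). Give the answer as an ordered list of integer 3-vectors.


Barcode: M ≅ I[1,2], I[1,3]^2, I[2,2]. HN layers by μ_θ (3 steps, strictly decreasing):
  μ^(1)=41; μ^(2)=-4; μ^(3)=-22

((0, 2, 0); (0, 2, 2); (3, 0, 0))


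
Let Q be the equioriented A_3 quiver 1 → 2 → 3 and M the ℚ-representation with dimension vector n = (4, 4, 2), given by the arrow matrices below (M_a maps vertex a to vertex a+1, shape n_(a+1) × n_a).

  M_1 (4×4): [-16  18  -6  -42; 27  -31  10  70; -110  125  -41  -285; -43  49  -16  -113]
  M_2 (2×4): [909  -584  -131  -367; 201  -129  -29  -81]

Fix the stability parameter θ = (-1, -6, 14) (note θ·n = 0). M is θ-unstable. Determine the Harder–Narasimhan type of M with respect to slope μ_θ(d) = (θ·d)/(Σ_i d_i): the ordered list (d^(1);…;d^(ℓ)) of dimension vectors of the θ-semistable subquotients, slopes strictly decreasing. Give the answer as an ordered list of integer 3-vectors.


Via rank(M_{q-1}∘⋯∘M_p): M ≅ I[1,1], I[1,2], I[1,3]^2, I[2,2].
μ_θ-semistable layers: μ^(1)=14; μ^(2)=-1; μ^(3)=-7/2; μ^(4)=-6

((0, 0, 2); (1, 0, 0); (3, 3, 0); (0, 1, 0))


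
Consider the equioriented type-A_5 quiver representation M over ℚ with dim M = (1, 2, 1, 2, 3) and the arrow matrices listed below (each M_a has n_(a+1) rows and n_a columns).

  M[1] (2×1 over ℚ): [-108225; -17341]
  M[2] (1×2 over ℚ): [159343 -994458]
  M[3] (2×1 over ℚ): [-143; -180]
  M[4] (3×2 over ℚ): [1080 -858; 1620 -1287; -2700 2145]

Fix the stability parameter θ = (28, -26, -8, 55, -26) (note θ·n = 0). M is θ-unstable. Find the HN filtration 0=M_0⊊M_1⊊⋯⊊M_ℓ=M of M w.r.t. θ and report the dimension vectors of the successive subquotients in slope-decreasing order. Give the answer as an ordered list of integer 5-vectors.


Barcode: M ≅ I[1,4], I[2,2], I[4,5], I[5,5]^2. HN layers by μ_θ (4 steps, strictly decreasing):
  μ^(1)=55; μ^(2)=29/2; μ^(3)=-2; μ^(4)=-26

((0, 0, 0, 1, 0); (0, 0, 0, 1, 1); (1, 1, 1, 0, 0); (0, 1, 0, 0, 2))


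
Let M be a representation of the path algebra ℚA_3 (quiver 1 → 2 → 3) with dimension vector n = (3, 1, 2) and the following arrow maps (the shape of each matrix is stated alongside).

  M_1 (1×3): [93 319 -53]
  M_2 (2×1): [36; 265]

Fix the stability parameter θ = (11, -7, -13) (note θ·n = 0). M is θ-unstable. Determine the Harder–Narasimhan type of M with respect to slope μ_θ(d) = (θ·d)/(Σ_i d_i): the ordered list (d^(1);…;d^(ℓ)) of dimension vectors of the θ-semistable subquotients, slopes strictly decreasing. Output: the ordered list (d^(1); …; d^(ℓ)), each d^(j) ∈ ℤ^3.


Interval decomposition of M: I[1,1]^2, I[1,3], I[3,3].
HN type (ℓ=3): μ^(1)=11; μ^(2)=-3; μ^(3)=-13

((2, 0, 0); (1, 1, 1); (0, 0, 1))


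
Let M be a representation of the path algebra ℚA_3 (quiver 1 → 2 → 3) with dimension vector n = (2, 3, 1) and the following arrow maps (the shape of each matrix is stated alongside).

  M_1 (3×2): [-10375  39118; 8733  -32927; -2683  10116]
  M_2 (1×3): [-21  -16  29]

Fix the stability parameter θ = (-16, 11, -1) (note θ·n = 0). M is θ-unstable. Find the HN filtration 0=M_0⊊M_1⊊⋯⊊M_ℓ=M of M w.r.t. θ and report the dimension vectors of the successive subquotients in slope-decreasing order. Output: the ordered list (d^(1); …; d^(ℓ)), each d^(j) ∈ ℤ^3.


Barcode: M ≅ I[1,2], I[1,3], I[2,2]. HN layers by μ_θ (3 steps, strictly decreasing):
  μ^(1)=11; μ^(2)=5; μ^(3)=-16

((0, 2, 0); (0, 1, 1); (2, 0, 0))


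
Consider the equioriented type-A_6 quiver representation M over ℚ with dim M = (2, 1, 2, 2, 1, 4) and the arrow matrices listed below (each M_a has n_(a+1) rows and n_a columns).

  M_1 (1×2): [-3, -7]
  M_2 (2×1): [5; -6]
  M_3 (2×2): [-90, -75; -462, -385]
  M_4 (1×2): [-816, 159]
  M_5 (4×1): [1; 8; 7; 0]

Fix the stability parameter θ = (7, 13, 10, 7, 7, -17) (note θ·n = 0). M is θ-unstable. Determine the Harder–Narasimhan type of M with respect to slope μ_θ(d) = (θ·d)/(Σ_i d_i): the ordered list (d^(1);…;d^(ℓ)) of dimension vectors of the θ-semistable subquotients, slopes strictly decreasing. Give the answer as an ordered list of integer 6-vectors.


Barcode: M ≅ I[1,1], I[1,3], I[3,6], I[4,4], I[6,6]^3. HN layers by μ_θ (4 steps, strictly decreasing):
  μ^(1)=23/2; μ^(2)=7; μ^(3)=7/4; μ^(4)=-17

((0, 1, 1, 0, 0, 0); (2, 0, 0, 1, 0, 0); (0, 0, 1, 1, 1, 1); (0, 0, 0, 0, 0, 3))


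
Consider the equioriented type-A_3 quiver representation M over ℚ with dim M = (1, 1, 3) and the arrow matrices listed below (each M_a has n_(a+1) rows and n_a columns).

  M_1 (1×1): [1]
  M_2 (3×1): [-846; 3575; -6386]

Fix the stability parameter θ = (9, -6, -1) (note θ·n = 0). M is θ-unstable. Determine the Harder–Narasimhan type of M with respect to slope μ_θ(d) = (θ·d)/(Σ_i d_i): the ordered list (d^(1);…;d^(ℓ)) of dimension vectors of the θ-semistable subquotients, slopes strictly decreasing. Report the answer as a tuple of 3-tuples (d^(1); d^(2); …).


Via rank(M_{q-1}∘⋯∘M_p): M ≅ I[1,3], I[3,3]^2.
μ_θ-semistable layers: μ^(1)=2/3; μ^(2)=-1

((1, 1, 1); (0, 0, 2))


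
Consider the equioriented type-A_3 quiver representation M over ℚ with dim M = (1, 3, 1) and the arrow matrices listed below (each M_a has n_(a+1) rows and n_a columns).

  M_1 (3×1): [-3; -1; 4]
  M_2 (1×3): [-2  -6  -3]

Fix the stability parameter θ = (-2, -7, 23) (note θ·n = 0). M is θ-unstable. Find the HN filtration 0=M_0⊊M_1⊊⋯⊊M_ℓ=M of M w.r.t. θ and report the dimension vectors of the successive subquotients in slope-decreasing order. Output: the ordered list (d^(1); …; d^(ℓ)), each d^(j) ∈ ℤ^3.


Barcode: M ≅ I[1,2], I[2,2], I[2,3]. HN layers by μ_θ (3 steps, strictly decreasing):
  μ^(1)=23; μ^(2)=-9/2; μ^(3)=-7

((0, 0, 1); (1, 1, 0); (0, 2, 0))


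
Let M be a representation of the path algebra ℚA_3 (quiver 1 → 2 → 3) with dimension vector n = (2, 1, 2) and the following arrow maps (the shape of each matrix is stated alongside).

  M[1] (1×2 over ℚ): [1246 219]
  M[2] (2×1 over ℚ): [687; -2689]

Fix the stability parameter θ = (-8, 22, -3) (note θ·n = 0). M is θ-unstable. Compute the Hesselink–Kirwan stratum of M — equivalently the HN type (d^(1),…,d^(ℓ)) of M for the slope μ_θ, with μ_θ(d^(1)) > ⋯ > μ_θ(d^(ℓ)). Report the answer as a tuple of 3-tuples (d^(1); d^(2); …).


Barcode: M ≅ I[1,1], I[1,3], I[3,3]. HN layers by μ_θ (3 steps, strictly decreasing):
  μ^(1)=19/2; μ^(2)=-3; μ^(3)=-8

((0, 1, 1); (0, 0, 1); (2, 0, 0))


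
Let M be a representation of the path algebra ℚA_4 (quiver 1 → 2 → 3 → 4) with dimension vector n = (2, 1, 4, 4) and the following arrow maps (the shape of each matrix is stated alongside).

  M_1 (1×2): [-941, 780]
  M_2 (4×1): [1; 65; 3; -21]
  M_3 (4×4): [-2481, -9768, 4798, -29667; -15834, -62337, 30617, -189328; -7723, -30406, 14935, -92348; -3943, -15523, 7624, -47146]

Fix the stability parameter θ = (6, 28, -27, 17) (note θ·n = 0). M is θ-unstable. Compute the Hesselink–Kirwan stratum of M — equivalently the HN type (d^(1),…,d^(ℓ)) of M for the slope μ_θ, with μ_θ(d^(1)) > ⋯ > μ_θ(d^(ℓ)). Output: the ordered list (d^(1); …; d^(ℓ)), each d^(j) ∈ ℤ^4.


Barcode: M ≅ I[1,1], I[1,3], I[3,4]^3, I[4,4]. HN layers by μ_θ (4 steps, strictly decreasing):
  μ^(1)=17; μ^(2)=6; μ^(3)=7/3; μ^(4)=-27

((0, 0, 0, 4); (1, 0, 0, 0); (1, 1, 1, 0); (0, 0, 3, 0))


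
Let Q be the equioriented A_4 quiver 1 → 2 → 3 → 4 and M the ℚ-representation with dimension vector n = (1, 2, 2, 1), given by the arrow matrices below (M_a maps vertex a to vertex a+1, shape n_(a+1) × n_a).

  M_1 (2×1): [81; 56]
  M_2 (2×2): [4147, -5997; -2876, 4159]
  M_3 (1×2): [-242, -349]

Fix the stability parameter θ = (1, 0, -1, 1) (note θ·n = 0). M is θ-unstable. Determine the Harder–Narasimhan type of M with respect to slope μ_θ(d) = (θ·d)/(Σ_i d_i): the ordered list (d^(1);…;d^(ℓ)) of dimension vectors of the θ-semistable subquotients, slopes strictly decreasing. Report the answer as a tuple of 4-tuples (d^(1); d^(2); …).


Interval decomposition of M: I[1,4], I[2,3].
HN type (ℓ=3): μ^(1)=1; μ^(2)=0; μ^(3)=-1/2

((0, 0, 0, 1); (1, 1, 1, 0); (0, 1, 1, 0))


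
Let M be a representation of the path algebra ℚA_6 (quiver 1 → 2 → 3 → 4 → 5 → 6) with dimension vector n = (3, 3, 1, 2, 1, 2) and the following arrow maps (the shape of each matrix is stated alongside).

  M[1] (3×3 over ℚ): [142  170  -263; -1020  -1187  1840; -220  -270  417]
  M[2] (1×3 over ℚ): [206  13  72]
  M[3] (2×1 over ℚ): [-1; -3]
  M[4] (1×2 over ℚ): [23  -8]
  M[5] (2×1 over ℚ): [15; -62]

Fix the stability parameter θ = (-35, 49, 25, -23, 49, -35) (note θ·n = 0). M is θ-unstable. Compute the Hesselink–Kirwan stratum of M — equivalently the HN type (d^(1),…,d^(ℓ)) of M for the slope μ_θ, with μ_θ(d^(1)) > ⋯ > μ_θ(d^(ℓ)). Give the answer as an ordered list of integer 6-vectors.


Interval decomposition of M: I[1,2]^2, I[1,6], I[4,4], I[6,6].
HN type (ℓ=4): μ^(1)=49; μ^(2)=13; μ^(3)=-23; μ^(4)=-35

((0, 2, 0, 0, 0, 0); (0, 1, 1, 1, 1, 1); (0, 0, 0, 1, 0, 0); (3, 0, 0, 0, 0, 1))


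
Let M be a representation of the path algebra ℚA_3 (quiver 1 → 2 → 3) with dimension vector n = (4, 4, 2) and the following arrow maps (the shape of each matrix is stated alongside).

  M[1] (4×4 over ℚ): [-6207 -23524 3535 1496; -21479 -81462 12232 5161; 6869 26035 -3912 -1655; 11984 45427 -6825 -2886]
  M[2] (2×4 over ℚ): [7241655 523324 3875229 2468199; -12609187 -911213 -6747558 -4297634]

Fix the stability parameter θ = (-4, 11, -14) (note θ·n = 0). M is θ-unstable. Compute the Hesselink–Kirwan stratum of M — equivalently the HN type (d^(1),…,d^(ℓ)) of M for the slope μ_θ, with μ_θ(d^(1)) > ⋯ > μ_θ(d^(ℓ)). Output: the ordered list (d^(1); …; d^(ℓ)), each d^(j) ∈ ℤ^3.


Interval decomposition of M: I[1,2]^2, I[1,3]^2.
HN type (ℓ=3): μ^(1)=11; μ^(2)=-3/2; μ^(3)=-4

((0, 2, 0); (0, 2, 2); (4, 0, 0))


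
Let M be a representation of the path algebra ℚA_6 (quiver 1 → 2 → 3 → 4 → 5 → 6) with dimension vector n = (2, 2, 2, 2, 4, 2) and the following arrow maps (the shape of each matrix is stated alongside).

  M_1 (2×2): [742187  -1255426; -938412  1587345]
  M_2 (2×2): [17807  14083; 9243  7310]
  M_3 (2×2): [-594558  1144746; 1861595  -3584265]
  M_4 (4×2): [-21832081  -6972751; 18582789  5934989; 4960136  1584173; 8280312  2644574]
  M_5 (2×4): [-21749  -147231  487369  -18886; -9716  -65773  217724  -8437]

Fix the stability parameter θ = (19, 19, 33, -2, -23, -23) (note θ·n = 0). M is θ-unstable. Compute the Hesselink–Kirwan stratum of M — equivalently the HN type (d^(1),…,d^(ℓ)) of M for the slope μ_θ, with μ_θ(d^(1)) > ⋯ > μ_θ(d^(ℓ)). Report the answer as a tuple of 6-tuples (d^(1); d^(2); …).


Barcode: M ≅ I[1,3], I[1,6], I[4,6], I[5,5]^2. HN layers by μ_θ (5 steps, strictly decreasing):
  μ^(1)=33; μ^(2)=19; μ^(3)=23/6; μ^(4)=-16; μ^(5)=-23

((0, 0, 1, 0, 0, 0); (1, 1, 0, 0, 0, 0); (1, 1, 1, 1, 1, 1); (0, 0, 0, 1, 1, 1); (0, 0, 0, 0, 2, 0))


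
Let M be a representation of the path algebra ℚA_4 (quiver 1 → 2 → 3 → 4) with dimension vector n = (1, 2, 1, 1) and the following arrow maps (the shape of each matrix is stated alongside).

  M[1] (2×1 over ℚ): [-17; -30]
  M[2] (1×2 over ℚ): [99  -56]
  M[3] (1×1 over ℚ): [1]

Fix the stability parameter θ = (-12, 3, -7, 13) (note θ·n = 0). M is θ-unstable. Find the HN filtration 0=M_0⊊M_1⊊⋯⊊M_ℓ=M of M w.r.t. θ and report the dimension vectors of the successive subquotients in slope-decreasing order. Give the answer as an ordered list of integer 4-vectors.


Interval decomposition of M: I[1,4], I[2,2].
HN type (ℓ=4): μ^(1)=13; μ^(2)=3; μ^(3)=-2; μ^(4)=-12

((0, 0, 0, 1); (0, 1, 0, 0); (0, 1, 1, 0); (1, 0, 0, 0))


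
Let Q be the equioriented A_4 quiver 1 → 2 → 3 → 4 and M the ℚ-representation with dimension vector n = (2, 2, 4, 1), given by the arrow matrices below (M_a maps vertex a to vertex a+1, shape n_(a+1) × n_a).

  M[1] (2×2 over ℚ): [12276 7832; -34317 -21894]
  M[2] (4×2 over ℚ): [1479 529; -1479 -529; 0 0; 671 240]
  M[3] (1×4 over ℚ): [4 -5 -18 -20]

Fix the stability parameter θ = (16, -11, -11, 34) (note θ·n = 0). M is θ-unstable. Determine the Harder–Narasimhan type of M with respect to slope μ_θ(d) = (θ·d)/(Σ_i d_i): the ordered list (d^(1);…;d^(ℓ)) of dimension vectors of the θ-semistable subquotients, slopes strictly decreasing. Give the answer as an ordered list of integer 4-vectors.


Interval decomposition of M: I[1,1], I[1,4], I[2,3], I[3,3]^2.
HN type (ℓ=4): μ^(1)=34; μ^(2)=16; μ^(3)=-2; μ^(4)=-11

((0, 0, 0, 1); (1, 0, 0, 0); (1, 1, 1, 0); (0, 1, 3, 0))


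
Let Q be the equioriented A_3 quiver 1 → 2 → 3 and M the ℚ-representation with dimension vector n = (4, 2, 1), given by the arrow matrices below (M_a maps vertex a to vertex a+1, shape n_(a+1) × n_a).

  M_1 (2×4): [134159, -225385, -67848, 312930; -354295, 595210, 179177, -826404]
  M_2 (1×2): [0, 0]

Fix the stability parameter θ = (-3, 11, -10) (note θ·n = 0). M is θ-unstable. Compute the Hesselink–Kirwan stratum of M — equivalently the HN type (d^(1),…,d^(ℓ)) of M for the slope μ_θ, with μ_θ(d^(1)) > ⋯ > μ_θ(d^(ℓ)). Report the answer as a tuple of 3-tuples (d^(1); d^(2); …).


Barcode: M ≅ I[1,1]^2, I[1,2]^2, I[3,3]. HN layers by μ_θ (3 steps, strictly decreasing):
  μ^(1)=11; μ^(2)=-3; μ^(3)=-10

((0, 2, 0); (4, 0, 0); (0, 0, 1))


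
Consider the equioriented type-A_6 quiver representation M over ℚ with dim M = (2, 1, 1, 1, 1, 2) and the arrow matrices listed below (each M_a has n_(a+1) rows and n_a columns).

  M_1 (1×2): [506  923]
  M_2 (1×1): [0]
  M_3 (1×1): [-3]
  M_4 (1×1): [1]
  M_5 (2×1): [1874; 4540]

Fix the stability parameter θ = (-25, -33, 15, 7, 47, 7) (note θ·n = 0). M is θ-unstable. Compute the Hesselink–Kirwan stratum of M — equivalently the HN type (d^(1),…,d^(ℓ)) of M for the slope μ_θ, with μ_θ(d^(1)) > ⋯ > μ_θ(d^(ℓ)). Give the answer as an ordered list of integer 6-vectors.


Via rank(M_{q-1}∘⋯∘M_p): M ≅ I[1,1], I[1,2], I[3,6], I[6,6].
μ_θ-semistable layers: μ^(1)=27; μ^(2)=11; μ^(3)=7; μ^(4)=-25; μ^(5)=-29

((0, 0, 0, 0, 1, 1); (0, 0, 1, 1, 0, 0); (0, 0, 0, 0, 0, 1); (1, 0, 0, 0, 0, 0); (1, 1, 0, 0, 0, 0))


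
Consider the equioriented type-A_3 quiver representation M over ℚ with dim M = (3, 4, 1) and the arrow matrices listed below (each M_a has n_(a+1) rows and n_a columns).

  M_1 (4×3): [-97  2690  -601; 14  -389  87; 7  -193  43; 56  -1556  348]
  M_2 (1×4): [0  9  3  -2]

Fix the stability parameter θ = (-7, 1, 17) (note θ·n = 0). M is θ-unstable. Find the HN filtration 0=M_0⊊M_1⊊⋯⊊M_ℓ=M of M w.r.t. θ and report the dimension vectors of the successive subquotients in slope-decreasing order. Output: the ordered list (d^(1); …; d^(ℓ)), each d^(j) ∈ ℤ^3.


Interval decomposition of M: I[1,2]^2, I[1,3], I[2,2].
HN type (ℓ=3): μ^(1)=17; μ^(2)=1; μ^(3)=-7

((0, 0, 1); (0, 4, 0); (3, 0, 0))


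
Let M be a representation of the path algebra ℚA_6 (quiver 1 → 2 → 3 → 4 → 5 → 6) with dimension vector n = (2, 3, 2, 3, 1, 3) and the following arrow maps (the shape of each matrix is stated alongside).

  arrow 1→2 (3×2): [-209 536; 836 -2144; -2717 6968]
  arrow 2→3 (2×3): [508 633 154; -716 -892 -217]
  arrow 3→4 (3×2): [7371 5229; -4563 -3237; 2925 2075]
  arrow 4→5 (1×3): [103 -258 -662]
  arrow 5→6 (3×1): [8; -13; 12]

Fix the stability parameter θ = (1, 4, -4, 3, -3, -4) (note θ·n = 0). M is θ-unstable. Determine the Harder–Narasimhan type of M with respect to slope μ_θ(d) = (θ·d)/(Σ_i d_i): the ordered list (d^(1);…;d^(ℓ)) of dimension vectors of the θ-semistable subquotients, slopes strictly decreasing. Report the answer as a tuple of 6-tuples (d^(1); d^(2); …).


Barcode: M ≅ I[1,1], I[1,6], I[2,2], I[2,3], I[4,4]^2, I[6,6]^2. HN layers by μ_θ (6 steps, strictly decreasing):
  μ^(1)=4; μ^(2)=3; μ^(3)=1; μ^(4)=0; μ^(5)=-1/2; μ^(6)=-4

((0, 1, 0, 0, 0, 0); (0, 0, 0, 2, 0, 0); (1, 0, 0, 0, 0, 0); (0, 1, 1, 0, 0, 0); (1, 1, 1, 1, 1, 1); (0, 0, 0, 0, 0, 2))


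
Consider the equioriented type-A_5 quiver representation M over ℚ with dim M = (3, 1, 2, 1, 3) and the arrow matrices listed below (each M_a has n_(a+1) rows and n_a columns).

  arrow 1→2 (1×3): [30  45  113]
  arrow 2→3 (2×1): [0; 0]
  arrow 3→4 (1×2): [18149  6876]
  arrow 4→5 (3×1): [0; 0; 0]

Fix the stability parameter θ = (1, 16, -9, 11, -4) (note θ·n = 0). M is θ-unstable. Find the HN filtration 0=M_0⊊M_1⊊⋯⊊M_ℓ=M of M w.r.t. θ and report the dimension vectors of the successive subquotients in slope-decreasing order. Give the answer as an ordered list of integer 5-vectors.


Interval decomposition of M: I[1,1]^2, I[1,2], I[3,3], I[3,4], I[5,5]^3.
HN type (ℓ=5): μ^(1)=16; μ^(2)=11; μ^(3)=1; μ^(4)=-4; μ^(5)=-9

((0, 1, 0, 0, 0); (0, 0, 0, 1, 0); (3, 0, 0, 0, 0); (0, 0, 0, 0, 3); (0, 0, 2, 0, 0))


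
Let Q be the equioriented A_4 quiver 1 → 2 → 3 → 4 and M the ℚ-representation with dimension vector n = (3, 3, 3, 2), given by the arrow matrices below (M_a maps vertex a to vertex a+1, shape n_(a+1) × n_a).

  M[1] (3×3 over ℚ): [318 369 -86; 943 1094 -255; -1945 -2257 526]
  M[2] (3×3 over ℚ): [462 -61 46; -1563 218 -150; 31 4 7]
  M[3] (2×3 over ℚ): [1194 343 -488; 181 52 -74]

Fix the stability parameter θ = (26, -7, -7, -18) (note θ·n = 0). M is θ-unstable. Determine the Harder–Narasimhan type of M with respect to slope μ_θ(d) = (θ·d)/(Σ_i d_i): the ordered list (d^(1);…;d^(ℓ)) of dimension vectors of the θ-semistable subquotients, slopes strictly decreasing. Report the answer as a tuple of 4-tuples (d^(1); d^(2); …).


Barcode: M ≅ I[1,3], I[1,4]^2. HN layers by μ_θ (2 steps, strictly decreasing):
  μ^(1)=4; μ^(2)=-3/2

((1, 1, 1, 0); (2, 2, 2, 2))


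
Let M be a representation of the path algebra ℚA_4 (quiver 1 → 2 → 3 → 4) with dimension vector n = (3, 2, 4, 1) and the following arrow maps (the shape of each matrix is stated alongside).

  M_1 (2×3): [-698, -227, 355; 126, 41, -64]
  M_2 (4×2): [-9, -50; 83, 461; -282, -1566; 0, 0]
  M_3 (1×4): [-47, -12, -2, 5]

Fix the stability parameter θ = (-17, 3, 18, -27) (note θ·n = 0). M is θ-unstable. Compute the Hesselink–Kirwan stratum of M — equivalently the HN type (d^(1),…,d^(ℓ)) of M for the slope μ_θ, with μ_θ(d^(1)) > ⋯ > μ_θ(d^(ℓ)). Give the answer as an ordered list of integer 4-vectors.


Interval decomposition of M: I[1,1], I[1,3], I[1,4], I[3,3]^2.
HN type (ℓ=4): μ^(1)=18; μ^(2)=3; μ^(3)=-2; μ^(4)=-17

((0, 0, 3, 0); (0, 1, 0, 0); (0, 1, 1, 1); (3, 0, 0, 0))


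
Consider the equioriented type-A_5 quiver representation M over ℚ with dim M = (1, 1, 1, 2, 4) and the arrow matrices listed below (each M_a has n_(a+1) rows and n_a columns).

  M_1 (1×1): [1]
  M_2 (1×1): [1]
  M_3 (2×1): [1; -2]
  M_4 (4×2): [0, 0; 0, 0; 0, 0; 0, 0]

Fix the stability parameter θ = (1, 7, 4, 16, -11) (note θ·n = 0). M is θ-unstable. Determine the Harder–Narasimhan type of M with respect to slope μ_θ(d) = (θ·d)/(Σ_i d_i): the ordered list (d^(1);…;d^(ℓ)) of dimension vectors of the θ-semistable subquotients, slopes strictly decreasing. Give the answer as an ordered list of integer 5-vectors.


Via rank(M_{q-1}∘⋯∘M_p): M ≅ I[1,4], I[4,4], I[5,5]^4.
μ_θ-semistable layers: μ^(1)=16; μ^(2)=11/2; μ^(3)=1; μ^(4)=-11

((0, 0, 0, 2, 0); (0, 1, 1, 0, 0); (1, 0, 0, 0, 0); (0, 0, 0, 0, 4))


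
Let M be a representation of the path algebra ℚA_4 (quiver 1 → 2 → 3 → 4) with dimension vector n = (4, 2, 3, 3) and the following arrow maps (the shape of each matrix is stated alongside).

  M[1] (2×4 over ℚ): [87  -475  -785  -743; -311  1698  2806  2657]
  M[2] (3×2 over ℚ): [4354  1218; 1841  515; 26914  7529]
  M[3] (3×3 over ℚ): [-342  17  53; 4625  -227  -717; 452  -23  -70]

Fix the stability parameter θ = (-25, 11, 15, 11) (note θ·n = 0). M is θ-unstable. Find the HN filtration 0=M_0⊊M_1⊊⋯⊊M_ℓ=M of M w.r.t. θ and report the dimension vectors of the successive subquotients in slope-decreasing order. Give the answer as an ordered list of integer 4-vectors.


Barcode: M ≅ I[1,1]^2, I[1,4]^2, I[3,4]. HN layers by μ_θ (3 steps, strictly decreasing):
  μ^(1)=13; μ^(2)=11; μ^(3)=-25

((0, 0, 3, 3); (0, 2, 0, 0); (4, 0, 0, 0))


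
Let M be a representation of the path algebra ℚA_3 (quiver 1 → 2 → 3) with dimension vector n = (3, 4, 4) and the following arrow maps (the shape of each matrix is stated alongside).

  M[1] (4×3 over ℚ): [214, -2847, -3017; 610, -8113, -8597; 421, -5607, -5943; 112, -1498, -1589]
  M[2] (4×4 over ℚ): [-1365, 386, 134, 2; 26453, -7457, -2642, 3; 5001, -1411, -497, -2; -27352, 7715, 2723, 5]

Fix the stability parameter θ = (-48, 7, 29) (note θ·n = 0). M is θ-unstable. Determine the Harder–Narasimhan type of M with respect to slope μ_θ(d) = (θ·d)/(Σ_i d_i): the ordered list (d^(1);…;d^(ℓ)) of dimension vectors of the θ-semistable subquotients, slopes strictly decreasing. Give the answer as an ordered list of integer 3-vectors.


Via rank(M_{q-1}∘⋯∘M_p): M ≅ I[1,3]^3, I[2,3].
μ_θ-semistable layers: μ^(1)=29; μ^(2)=7; μ^(3)=-48

((0, 0, 4); (0, 4, 0); (3, 0, 0))


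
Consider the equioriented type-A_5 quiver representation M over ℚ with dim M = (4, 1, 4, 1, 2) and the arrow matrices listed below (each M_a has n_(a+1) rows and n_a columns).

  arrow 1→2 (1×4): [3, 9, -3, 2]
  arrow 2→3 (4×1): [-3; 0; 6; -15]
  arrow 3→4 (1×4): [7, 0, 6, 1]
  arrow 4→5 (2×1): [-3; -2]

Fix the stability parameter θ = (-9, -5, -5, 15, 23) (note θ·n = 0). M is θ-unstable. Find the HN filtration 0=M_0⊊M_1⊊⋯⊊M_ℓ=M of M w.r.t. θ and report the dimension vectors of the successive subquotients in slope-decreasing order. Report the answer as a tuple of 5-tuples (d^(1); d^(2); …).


Via rank(M_{q-1}∘⋯∘M_p): M ≅ I[1,1]^3, I[1,3], I[3,3]^2, I[3,5], I[5,5].
μ_θ-semistable layers: μ^(1)=23; μ^(2)=15; μ^(3)=-5; μ^(4)=-9

((0, 0, 0, 0, 2); (0, 0, 0, 1, 0); (0, 1, 4, 0, 0); (4, 0, 0, 0, 0))


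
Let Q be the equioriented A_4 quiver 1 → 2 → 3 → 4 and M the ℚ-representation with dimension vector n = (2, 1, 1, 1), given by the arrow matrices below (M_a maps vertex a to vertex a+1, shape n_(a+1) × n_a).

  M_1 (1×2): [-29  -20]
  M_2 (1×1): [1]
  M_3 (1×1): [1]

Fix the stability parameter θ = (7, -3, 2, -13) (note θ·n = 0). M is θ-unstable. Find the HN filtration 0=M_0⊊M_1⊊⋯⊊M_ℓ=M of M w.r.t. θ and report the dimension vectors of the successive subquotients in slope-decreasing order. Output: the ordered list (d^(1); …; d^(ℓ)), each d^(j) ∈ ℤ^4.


Barcode: M ≅ I[1,1], I[1,4]. HN layers by μ_θ (2 steps, strictly decreasing):
  μ^(1)=7; μ^(2)=-7/4

((1, 0, 0, 0); (1, 1, 1, 1))


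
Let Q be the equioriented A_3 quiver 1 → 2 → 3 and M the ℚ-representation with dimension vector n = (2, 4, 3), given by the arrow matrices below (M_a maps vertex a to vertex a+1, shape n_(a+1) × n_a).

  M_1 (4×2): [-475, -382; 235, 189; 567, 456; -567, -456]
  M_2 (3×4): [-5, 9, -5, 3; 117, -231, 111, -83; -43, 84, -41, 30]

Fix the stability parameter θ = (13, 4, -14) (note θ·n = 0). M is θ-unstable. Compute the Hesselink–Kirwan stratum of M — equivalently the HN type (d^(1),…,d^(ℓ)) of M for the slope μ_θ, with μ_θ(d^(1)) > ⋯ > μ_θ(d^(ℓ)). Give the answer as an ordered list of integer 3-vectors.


Interval decomposition of M: I[1,2], I[1,3], I[2,3]^2.
HN type (ℓ=3): μ^(1)=17/2; μ^(2)=1; μ^(3)=-5

((1, 1, 0); (1, 1, 1); (0, 2, 2))


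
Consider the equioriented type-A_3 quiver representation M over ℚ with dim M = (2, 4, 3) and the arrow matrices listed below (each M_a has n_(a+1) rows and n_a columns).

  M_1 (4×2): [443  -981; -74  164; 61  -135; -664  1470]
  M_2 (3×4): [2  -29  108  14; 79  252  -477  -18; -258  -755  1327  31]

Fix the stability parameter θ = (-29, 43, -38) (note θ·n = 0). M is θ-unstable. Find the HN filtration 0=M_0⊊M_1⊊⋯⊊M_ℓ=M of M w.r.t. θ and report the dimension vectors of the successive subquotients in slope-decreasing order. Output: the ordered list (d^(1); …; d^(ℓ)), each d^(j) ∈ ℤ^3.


Via rank(M_{q-1}∘⋯∘M_p): M ≅ I[1,3]^2, I[2,2], I[2,3].
μ_θ-semistable layers: μ^(1)=43; μ^(2)=5/2; μ^(3)=-29

((0, 1, 0); (0, 3, 3); (2, 0, 0))


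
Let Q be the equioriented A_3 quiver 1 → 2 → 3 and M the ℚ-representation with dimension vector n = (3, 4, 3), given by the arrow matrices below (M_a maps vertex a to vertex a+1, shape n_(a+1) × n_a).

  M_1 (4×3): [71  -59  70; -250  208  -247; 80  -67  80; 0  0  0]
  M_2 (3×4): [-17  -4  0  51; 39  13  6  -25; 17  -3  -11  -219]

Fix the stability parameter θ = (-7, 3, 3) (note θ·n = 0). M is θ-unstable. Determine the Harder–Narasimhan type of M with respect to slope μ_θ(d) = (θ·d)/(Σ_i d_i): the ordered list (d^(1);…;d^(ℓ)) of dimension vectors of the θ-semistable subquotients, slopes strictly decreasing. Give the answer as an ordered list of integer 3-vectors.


Via rank(M_{q-1}∘⋯∘M_p): M ≅ I[1,3]^3, I[2,2].
μ_θ-semistable layers: μ^(1)=3; μ^(2)=-7

((0, 4, 3); (3, 0, 0))


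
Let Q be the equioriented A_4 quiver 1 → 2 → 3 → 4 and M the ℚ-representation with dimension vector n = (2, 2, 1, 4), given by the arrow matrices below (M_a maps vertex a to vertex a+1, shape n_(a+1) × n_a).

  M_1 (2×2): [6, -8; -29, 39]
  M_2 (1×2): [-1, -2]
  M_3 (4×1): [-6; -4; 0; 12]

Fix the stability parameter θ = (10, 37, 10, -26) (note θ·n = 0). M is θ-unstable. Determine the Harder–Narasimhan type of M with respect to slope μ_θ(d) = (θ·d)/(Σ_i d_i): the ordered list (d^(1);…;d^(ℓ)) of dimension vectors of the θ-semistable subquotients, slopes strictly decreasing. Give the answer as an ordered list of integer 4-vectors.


Via rank(M_{q-1}∘⋯∘M_p): M ≅ I[1,2], I[1,4], I[4,4]^3.
μ_θ-semistable layers: μ^(1)=37; μ^(2)=10; μ^(3)=31/4; μ^(4)=-26

((0, 1, 0, 0); (1, 0, 0, 0); (1, 1, 1, 1); (0, 0, 0, 3))


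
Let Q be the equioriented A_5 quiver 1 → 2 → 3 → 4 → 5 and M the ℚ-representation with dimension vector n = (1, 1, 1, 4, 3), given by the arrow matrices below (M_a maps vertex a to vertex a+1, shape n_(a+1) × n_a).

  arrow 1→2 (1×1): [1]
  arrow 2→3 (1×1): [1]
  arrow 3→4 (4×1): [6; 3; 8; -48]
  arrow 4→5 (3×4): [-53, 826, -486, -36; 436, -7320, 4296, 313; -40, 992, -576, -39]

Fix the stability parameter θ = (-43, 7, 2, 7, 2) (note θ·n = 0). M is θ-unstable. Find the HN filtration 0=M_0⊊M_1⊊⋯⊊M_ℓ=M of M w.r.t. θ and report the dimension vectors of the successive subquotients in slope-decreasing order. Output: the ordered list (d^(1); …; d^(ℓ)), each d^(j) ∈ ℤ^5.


Interval decomposition of M: I[1,4], I[4,4], I[4,5]^2, I[5,5].
HN type (ℓ=4): μ^(1)=7; μ^(2)=9/2; μ^(3)=2; μ^(4)=-43

((0, 0, 0, 2, 0); (0, 1, 1, 2, 2); (0, 0, 0, 0, 1); (1, 0, 0, 0, 0))


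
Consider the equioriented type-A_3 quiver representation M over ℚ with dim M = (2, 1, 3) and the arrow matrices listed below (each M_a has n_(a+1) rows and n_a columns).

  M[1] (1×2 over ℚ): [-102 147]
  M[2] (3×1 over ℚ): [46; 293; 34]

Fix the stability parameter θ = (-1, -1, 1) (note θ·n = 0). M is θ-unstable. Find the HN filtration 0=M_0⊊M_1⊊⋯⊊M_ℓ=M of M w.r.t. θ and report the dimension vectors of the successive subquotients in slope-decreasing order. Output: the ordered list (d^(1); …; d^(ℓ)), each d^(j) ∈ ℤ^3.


Via rank(M_{q-1}∘⋯∘M_p): M ≅ I[1,1], I[1,3], I[3,3]^2.
μ_θ-semistable layers: μ^(1)=1; μ^(2)=-1

((0, 0, 3); (2, 1, 0))
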